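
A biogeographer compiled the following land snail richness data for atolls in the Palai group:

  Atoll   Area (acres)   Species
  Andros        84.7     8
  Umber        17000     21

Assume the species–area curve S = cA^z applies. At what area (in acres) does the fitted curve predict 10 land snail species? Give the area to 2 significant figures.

z = ln(21/8) / ln(17000/84.7) = 0.9651 / 5.3019 = 0.1820
c = 8 / 84.7^0.1820 = 8 / 2.244 = 3.566
A = (10/3.566)^(1/0.1820) ⇒ ln A = ln(2.804)/0.1820 = 5.6650
A = e^5.6650 ≈ 288.6 acres

290 acres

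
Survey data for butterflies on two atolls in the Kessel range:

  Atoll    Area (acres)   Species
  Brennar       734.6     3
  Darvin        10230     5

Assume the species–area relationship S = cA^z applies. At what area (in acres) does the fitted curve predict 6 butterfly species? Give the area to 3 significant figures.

26200 acres

z = ln(5/3) / ln(10230/734.6) = 0.5108 / 2.6338 = 0.1940
c = 3 / 734.6^0.1940 = 3 / 3.597 = 0.8341
A = (6/0.8341)^(1/0.1940) ⇒ ln A = ln(7.193)/0.1940 = 10.1731
A = e^10.1731 ≈ 26189 acres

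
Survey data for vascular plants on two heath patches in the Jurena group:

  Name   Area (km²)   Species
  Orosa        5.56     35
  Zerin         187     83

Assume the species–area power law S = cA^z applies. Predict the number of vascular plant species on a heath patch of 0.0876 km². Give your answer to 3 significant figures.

12.6

z = ln(83/35) / ln(187/5.56) = 0.8635 / 3.5155 = 0.2456
c = 35 / 5.56^0.2456 = 35 / 1.524 = 22.96
S₃ = 22.96 × 0.0876^0.2456 = 22.96 × 0.5499 ≈ 12.63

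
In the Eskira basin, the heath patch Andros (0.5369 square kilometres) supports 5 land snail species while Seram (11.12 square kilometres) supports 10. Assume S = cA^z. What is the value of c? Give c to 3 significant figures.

5.76

z = ln(S₂/S₁) / ln(A₂/A₁) = ln(10/5) / ln(11.12/0.5369) = 0.6931 / 3.0307 = 0.2287
c = S₁ / A₁^z = 5 / 0.5369^0.2287 = 5 / 0.8674 = 5.764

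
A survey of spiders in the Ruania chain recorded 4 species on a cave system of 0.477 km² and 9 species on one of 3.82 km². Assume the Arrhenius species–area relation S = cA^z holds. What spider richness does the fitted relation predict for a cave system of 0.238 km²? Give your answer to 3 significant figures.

3.05

z = ln(9/4) / ln(3.82/0.477) = 0.8109 / 2.0805 = 0.3898
c = 4 / 0.477^0.3898 = 4 / 0.7494 = 5.338
S₃ = 5.338 × 0.238^0.3898 = 5.338 × 0.5715 ≈ 3.05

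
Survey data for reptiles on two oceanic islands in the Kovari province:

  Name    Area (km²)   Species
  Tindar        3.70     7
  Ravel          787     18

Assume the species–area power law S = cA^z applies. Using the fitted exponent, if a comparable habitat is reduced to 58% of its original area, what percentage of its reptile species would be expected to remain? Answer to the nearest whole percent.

z = ln(18/7) / ln(787/3.7) = 0.9445 / 5.3599 = 0.1762
S_new/S_old = (A_new/A_old)^z = 0.58^0.1762 = exp(0.1762 × -0.5447) = 0.9085

91%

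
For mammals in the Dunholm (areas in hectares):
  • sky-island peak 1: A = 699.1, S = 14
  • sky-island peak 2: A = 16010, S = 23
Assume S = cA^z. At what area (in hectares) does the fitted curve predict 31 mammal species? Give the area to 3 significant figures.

105000 hectares

z = ln(23/14) / ln(16010/699.1) = 0.4964 / 3.1312 = 0.1585
c = 14 / 699.1^0.1585 = 14 / 2.825 = 4.956
A = (31/4.956)^(1/0.1585) ⇒ ln A = ln(6.255)/0.1585 = 11.5637
A = e^11.5637 ≈ 105204 hectares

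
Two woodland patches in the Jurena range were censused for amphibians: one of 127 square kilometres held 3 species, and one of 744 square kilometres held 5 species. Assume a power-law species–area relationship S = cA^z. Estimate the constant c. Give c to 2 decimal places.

z = ln(S₂/S₁) / ln(A₂/A₁) = ln(5/3) / ln(744/127) = 0.5108 / 1.7679 = 0.2890
c = S₁ / A₁^z = 3 / 127^0.2890 = 3 / 4.054 = 0.74

0.74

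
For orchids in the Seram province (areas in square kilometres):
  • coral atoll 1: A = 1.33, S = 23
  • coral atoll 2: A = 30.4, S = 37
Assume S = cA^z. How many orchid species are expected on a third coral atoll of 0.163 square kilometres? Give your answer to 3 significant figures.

16.7

z = ln(37/23) / ln(30.4/1.33) = 0.4754 / 3.1293 = 0.1519
c = 23 / 1.33^0.1519 = 23 / 1.044 = 22.02
S₃ = 22.02 × 0.163^0.1519 = 22.02 × 0.7591 ≈ 16.72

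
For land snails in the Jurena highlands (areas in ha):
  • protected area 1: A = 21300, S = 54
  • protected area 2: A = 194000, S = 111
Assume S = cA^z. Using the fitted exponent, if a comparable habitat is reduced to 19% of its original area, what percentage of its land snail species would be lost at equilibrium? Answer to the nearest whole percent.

z = ln(111/54) / ln(194000/21300) = 0.7205 / 2.2092 = 0.3262
S_new/S_old = (A_new/A_old)^z = 0.19^0.3262 = exp(0.3262 × -1.6607) = 0.5818
Fraction lost = 1 − 0.5818 = 0.4182

42%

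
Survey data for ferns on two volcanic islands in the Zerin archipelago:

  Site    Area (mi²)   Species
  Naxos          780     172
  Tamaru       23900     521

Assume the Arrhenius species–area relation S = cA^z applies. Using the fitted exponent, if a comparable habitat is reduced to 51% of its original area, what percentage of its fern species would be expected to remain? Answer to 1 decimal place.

z = ln(521/172) / ln(23900/780) = 1.1083 / 3.4223 = 0.3238
S_new/S_old = (A_new/A_old)^z = 0.51^0.3238 = exp(0.3238 × -0.6733) = 0.8041

80.4%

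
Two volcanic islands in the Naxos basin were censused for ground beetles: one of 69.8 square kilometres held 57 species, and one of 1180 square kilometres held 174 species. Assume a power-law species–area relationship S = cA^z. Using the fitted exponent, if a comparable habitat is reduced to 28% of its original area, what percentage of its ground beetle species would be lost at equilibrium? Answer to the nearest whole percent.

39%

z = ln(174/57) / ln(1180/69.8) = 1.1160 / 2.8276 = 0.3947
S_new/S_old = (A_new/A_old)^z = 0.28^0.3947 = exp(0.3947 × -1.2730) = 0.6051
Fraction lost = 1 − 0.6051 = 0.3949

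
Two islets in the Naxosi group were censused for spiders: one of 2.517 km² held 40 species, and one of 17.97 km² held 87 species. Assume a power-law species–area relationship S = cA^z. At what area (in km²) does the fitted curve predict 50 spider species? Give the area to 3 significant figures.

z = ln(87/40) / ln(17.97/2.517) = 0.7770 / 1.9656 = 0.3953
c = 40 / 2.517^0.3953 = 40 / 1.44 = 27.77
A = (50/27.77)^(1/0.3953) ⇒ ln A = ln(1.8)/0.3953 = 1.4876
A = e^1.4876 ≈ 4.426 km²

4.43 km²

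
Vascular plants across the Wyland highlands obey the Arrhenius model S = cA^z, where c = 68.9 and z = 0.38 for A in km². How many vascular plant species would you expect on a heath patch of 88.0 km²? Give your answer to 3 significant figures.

378

S = 68.9 × 88^0.38
ln S = ln 68.9 + 0.38 × ln 88 = 4.2327 + 0.38 × 4.4773 = 5.9340
S = e^5.9340 ≈ 377.7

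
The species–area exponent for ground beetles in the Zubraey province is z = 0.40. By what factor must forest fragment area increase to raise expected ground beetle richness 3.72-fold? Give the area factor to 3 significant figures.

(A₂/A₁)^0.4 = 3.72, so A₂/A₁ = 3.72^(1/0.4) = 3.72^2.5
ln(A₂/A₁) = ln 3.72 / 0.4 = 1.3137 / 0.4 = 3.2843
A₂/A₁ = e^3.2843 ≈ 26.69

26.7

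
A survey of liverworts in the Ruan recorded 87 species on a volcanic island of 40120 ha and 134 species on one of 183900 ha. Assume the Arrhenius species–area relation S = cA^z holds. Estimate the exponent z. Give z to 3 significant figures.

0.284

Taking logs: ln S = ln c + z ln A, so z = (ln S₂ − ln S₁)/(ln A₂ − ln A₁).
z = ln(134/87) / ln(183900/40120) = ln(1.54) / ln(4.584) = 0.4319 / 1.5225 = 0.2837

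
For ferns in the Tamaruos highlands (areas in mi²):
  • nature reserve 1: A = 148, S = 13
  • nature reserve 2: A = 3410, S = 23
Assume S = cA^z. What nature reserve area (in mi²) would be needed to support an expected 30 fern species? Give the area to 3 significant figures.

14700 mi²

z = ln(23/13) / ln(3410/148) = 0.5705 / 3.1373 = 0.1819
c = 13 / 148^0.1819 = 13 / 2.481 = 5.239
A = (30/5.239)^(1/0.1819) ⇒ ln A = ln(5.726)/0.1819 = 9.5955
A = e^9.5955 ≈ 14698 mi²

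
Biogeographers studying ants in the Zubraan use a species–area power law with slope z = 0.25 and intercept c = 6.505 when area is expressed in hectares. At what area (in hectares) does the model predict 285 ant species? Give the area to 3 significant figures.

3680000 hectares

285 = 6.505 × A^0.25  ⇒  A^0.25 = 285/6.505 = 43.81
ln A = ln(43.81) / 0.25 = 3.7799 / 0.25 = 15.1197
A = e^15.1197 ≈ 3684599 hectares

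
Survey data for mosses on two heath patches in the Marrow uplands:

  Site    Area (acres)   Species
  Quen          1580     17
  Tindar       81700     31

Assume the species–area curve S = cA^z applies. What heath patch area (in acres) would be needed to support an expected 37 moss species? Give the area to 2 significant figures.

260000 acres

z = ln(31/17) / ln(81700/1580) = 0.6008 / 3.9456 = 0.1523
c = 17 / 1580^0.1523 = 17 / 3.069 = 5.539
A = (37/5.539)^(1/0.1523) ⇒ ln A = ln(6.68)/0.1523 = 12.4728
A = e^12.4728 ≈ 261141 acres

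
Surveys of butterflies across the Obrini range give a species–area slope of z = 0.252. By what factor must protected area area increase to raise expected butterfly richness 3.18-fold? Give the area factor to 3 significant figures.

(A₂/A₁)^0.252 = 3.18, so A₂/A₁ = 3.18^(1/0.252) = 3.18^3.968
ln(A₂/A₁) = ln 3.18 / 0.252 = 1.1569 / 0.252 = 4.5908
A₂/A₁ = e^4.5908 ≈ 98.57

98.6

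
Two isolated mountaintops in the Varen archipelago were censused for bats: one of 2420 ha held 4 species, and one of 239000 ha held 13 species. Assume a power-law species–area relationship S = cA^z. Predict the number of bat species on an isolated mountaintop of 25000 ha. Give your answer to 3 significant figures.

z = ln(13/4) / ln(239000/2420) = 1.1787 / 4.5927 = 0.2566
c = 4 / 2420^0.2566 = 4 / 7.386 = 0.5416
S₃ = 0.5416 × 25000^0.2566 = 0.5416 × 13.45 ≈ 7.283

7.28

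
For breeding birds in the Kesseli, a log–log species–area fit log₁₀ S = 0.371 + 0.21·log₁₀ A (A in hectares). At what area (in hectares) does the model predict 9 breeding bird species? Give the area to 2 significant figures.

9 = 2.35 × A^0.21  ⇒  A^0.21 = 9/2.35 = 3.83
ln A = ln(3.83) / 0.21 = 1.3430 / 0.21 = 6.3951
A = e^6.3951 ≈ 598.9 hectares

600 hectares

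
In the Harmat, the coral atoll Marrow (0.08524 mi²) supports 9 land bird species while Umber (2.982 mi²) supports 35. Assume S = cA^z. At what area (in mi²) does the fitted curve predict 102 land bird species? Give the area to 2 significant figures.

z = ln(35/9) / ln(2.982/0.08524) = 1.3581 / 3.5549 = 0.3820
c = 9 / 0.08524^0.3820 = 9 / 0.3904 = 23.06
A = (102/23.06)^(1/0.3820) ⇒ ln A = ln(4.424)/0.3820 = 3.8923
A = e^3.8923 ≈ 49.02 mi²

49 mi²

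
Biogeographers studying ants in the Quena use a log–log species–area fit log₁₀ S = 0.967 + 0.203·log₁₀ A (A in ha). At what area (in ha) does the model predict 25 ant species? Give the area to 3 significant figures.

25 = 9.268 × A^0.203  ⇒  A^0.203 = 25/9.268 = 2.697
ln A = ln(2.697) / 0.203 = 0.9923 / 0.203 = 4.8881
A = e^4.8881 ≈ 132.7 ha

133 ha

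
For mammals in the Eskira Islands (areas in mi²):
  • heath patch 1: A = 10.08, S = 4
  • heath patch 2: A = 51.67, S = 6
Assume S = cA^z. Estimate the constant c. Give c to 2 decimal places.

z = ln(S₂/S₁) / ln(A₂/A₁) = ln(6/4) / ln(51.67/10.08) = 0.4055 / 1.6343 = 0.2481
c = S₁ / A₁^z = 4 / 10.08^0.2481 = 4 / 1.774 = 2.255

2.25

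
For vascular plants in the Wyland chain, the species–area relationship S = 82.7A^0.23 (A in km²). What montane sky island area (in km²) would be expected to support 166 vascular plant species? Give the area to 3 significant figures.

20.7 km²

166 = 82.7 × A^0.23  ⇒  A^0.23 = 166/82.7 = 2.007
ln A = ln(2.007) / 0.23 = 0.6968 / 0.23 = 3.0294
A = e^3.0294 ≈ 20.69 km²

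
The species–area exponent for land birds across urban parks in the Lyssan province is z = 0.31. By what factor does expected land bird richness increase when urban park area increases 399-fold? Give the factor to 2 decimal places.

6.40

S₂/S₁ = (A₂/A₁)^z = 399^0.31
ln(S₂/S₁) = 0.31 × ln 399 = 0.31 × 5.9890 = 1.8566
S₂/S₁ = e^1.8566 ≈ 6.402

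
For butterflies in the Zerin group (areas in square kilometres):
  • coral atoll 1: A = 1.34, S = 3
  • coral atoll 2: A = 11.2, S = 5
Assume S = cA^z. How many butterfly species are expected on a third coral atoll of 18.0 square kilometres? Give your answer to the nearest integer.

z = ln(5/3) / ln(11.2/1.34) = 0.5108 / 2.1232 = 0.2406
c = 3 / 1.34^0.2406 = 3 / 1.073 = 2.796
S₃ = 2.796 × 18^0.2406 = 2.796 × 2.004 ≈ 5.605

6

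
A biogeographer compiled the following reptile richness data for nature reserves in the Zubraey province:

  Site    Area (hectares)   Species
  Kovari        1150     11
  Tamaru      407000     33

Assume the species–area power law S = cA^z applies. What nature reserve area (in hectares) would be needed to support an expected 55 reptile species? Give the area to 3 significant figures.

z = ln(33/11) / ln(407000/1150) = 1.0986 / 5.8691 = 0.1872
c = 11 / 1150^0.1872 = 11 / 3.74 = 2.941
A = (55/2.941)^(1/0.1872) ⇒ ln A = ln(18.7)/0.1872 = 15.6455
A = e^15.6455 ≈ 6233957 hectares

6230000 hectares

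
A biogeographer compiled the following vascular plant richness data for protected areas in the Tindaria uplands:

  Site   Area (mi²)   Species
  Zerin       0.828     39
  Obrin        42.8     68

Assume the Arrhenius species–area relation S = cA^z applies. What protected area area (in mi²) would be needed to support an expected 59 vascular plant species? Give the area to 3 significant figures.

z = ln(68/39) / ln(42.8/0.828) = 0.5559 / 3.9453 = 0.1409
c = 39 / 0.828^0.1409 = 39 / 0.9738 = 40.05
A = (59/40.05)^(1/0.1409) ⇒ ln A = ln(1.473)/0.1409 = 2.7490
A = e^2.7490 ≈ 15.63 mi²

15.6 mi²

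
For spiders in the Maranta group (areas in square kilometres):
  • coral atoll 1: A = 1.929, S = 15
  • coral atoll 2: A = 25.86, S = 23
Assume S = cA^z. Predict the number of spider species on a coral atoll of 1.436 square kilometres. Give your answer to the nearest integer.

z = ln(23/15) / ln(25.86/1.929) = 0.4274 / 2.5957 = 0.1647
c = 15 / 1.929^0.1647 = 15 / 1.114 = 13.46
S₃ = 13.46 × 1.436^0.1647 = 13.46 × 1.061 ≈ 14.29

14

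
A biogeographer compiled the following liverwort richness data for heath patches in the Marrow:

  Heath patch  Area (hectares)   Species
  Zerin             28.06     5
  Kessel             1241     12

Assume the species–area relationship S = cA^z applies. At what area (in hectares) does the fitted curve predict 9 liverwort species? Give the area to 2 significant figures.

z = ln(12/5) / ln(1241/28.06) = 0.8755 / 3.7893 = 0.2310
c = 5 / 28.06^0.2310 = 5 / 2.161 = 2.314
A = (9/2.314)^(1/0.2310) ⇒ ln A = ln(3.889)/0.2310 = 5.8785
A = e^5.8785 ≈ 357.3 hectares

360 hectares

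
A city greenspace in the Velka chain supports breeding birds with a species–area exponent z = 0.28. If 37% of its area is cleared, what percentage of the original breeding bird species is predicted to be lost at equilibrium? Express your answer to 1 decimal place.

S_new/S_old = (A_new/A_old)^z = 0.63^0.28
= exp(0.28 × ln 0.63) = exp(0.28 × -0.4620) = exp(-0.1294) ≈ 0.8786
Fraction lost = 1 − 0.8786 = 0.1214

12.1%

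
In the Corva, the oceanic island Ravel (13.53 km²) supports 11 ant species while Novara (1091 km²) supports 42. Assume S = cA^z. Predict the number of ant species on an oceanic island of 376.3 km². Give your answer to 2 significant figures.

z = ln(42/11) / ln(1091/13.53) = 1.3398 / 4.3899 = 0.3052
c = 11 / 13.53^0.3052 = 11 / 2.214 = 4.967
S₃ = 4.967 × 376.3^0.3052 = 4.967 × 6.11 ≈ 30.35

30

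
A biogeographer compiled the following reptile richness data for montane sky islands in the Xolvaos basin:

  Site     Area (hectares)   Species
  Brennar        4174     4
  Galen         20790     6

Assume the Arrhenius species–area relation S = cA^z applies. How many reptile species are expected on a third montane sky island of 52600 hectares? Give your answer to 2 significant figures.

z = ln(6/4) / ln(20790/4174) = 0.4055 / 1.6056 = 0.2525
c = 4 / 4174^0.2525 = 4 / 8.209 = 0.4873
S₃ = 0.4873 × 52600^0.2525 = 0.4873 × 15.57 ≈ 7.585

7.6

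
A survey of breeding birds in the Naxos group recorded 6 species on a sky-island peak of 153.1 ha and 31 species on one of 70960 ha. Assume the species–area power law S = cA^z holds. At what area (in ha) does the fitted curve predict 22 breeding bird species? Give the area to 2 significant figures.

20000 ha

z = ln(31/6) / ln(70960/153.1) = 1.6422 / 6.1388 = 0.2675
c = 6 / 153.1^0.2675 = 6 / 3.842 = 1.562
A = (22/1.562)^(1/0.2675) ⇒ ln A = ln(14.09)/0.2675 = 9.8879
A = e^9.8879 ≈ 19691 ha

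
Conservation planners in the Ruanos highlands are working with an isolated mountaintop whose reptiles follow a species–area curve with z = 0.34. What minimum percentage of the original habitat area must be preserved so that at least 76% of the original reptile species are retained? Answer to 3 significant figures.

Need (A_new/A_old)^0.34 = 0.76, so A_new/A_old = 0.76^(1/0.34) = 0.76^2.941
ln(A_new/A_old) = ln 0.76 / 0.34 = -0.2744 / 0.34 = -0.8072
A_new/A_old = e^-0.8072 ≈ 0.4461

44.6%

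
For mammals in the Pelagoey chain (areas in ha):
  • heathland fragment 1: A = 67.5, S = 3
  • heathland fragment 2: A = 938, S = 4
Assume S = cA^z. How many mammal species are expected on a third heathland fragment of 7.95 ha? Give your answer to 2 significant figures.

z = ln(4/3) / ln(938/67.5) = 0.2877 / 2.6316 = 0.1093
c = 3 / 67.5^0.1093 = 3 / 1.585 = 1.893
S₃ = 1.893 × 7.95^0.1093 = 1.893 × 1.254 ≈ 2.375

2.4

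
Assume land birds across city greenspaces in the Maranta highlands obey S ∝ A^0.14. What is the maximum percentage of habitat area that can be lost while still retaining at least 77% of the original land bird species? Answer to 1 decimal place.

84.5%

Need (A_new/A_old)^0.14 = 0.77, so A_new/A_old = 0.77^(1/0.14) = 0.77^7.143
ln(A_new/A_old) = ln 0.77 / 0.14 = -0.2614 / 0.14 = -1.8669
A_new/A_old = e^-1.8669 ≈ 0.1546
Fraction that can be lost = 1 − 0.1546 = 0.8454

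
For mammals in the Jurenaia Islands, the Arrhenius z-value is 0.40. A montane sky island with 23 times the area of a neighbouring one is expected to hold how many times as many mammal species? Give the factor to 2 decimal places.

S₂/S₁ = (A₂/A₁)^z = 23^0.4
ln(S₂/S₁) = 0.4 × ln 23 = 0.4 × 3.1355 = 1.2542
S₂/S₁ = e^1.2542 ≈ 3.505

3.51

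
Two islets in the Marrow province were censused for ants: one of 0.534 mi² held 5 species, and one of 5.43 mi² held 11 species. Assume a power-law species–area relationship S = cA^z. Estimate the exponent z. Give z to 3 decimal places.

Taking logs: ln S = ln c + z ln A, so z = (ln S₂ − ln S₁)/(ln A₂ − ln A₁).
z = ln(11/5) / ln(5.43/0.534) = ln(2.2) / ln(10.17) = 0.7885 / 2.3193 = 0.3400

0.340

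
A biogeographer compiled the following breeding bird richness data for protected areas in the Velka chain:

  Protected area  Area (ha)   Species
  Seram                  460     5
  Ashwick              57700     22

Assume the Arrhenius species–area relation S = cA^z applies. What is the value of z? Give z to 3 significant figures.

Taking logs: ln S = ln c + z ln A, so z = (ln S₂ − ln S₁)/(ln A₂ − ln A₁).
z = ln(22/5) / ln(57700/460) = ln(4.4) / ln(125.4) = 1.4816 / 4.8318 = 0.3066

0.307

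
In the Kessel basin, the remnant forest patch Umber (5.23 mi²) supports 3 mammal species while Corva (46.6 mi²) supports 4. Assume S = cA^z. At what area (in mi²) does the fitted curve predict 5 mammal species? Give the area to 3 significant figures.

254 mi²

z = ln(4/3) / ln(46.6/5.23) = 0.2877 / 2.1872 = 0.1315
c = 3 / 5.23^0.1315 = 3 / 1.243 = 2.413
A = (5/2.413)^(1/0.1315) ⇒ ln A = ln(2.072)/0.1315 = 5.5381
A = e^5.5381 ≈ 254.2 mi²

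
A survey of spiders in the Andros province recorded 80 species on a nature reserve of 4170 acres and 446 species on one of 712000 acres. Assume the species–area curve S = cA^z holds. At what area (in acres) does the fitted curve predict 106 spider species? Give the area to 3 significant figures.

z = ln(446/80) / ln(712000/4170) = 1.7183 / 5.1402 = 0.3343
c = 80 / 4170^0.3343 = 80 / 16.22 = 4.931
A = (106/4.931)^(1/0.3343) ⇒ ln A = ln(21.5)/0.3343 = 9.1775
A = e^9.1775 ≈ 9677 acres

9680 acres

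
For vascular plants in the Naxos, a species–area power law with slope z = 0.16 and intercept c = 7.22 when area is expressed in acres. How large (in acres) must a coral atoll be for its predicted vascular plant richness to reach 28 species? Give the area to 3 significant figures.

28 = 7.22 × A^0.16  ⇒  A^0.16 = 28/7.22 = 3.878
ln A = ln(3.878) / 0.16 = 1.3553 / 0.16 = 8.4709
A = e^8.4709 ≈ 4774 acres

4770 acres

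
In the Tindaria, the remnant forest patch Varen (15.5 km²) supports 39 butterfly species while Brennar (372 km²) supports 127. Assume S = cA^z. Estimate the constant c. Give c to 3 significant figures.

z = ln(S₂/S₁) / ln(A₂/A₁) = ln(127/39) / ln(372/15.5) = 1.1806 / 3.1781 = 0.3715
c = S₁ / A₁^z = 39 / 15.5^0.3715 = 39 / 2.768 = 14.09

14.1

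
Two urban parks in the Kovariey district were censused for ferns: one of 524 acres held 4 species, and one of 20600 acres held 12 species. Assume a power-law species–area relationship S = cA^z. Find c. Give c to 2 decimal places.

0.61

z = ln(S₂/S₁) / ln(A₂/A₁) = ln(12/4) / ln(20600/524) = 1.0986 / 3.6716 = 0.2992
c = S₁ / A₁^z = 4 / 524^0.2992 = 4 / 6.512 = 0.6143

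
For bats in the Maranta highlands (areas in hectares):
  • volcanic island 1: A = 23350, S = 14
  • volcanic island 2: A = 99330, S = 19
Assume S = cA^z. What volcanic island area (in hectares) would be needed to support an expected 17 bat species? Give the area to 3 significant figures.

58600 hectares

z = ln(19/14) / ln(99330/23350) = 0.3054 / 1.4479 = 0.2109
c = 14 / 23350^0.2109 = 14 / 8.344 = 1.678
A = (17/1.678)^(1/0.2109) ⇒ ln A = ln(10.13)/0.2109 = 10.9789
A = e^10.9789 ≈ 58622 hectares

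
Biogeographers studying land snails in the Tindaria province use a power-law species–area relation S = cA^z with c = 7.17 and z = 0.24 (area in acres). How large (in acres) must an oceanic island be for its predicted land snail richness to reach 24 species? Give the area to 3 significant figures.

24 = 7.17 × A^0.24  ⇒  A^0.24 = 24/7.17 = 3.347
ln A = ln(3.347) / 0.24 = 1.2081 / 0.24 = 5.0340
A = e^5.0340 ≈ 153.5 acres

154 acres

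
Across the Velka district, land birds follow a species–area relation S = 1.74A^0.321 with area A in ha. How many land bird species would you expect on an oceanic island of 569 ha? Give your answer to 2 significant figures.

13

S = 1.74 × 569^0.321
ln S = ln 1.74 + 0.321 × ln 569 = 0.5539 + 0.321 × 6.3439 = 2.5903
S = e^2.5903 ≈ 13.33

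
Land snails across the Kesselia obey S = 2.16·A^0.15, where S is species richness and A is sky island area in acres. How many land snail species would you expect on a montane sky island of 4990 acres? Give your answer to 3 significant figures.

7.75

S = 2.16 × 4990^0.15
ln S = ln 2.16 + 0.15 × ln 4990 = 0.7701 + 0.15 × 8.5152 = 2.0474
S = e^2.0474 ≈ 7.748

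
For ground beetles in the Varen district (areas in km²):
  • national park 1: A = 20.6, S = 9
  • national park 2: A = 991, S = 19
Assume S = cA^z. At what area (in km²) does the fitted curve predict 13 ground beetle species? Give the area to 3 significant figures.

z = ln(19/9) / ln(991/20.6) = 0.7472 / 3.8734 = 0.1929
c = 9 / 20.6^0.1929 = 9 / 1.792 = 5.021
A = (13/5.021)^(1/0.1929) ⇒ ln A = ln(2.589)/0.1929 = 4.9315
A = e^4.9315 ≈ 138.6 km²

139 km²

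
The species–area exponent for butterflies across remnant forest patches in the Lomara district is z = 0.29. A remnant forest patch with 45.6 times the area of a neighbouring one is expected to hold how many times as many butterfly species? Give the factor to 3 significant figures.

3.03

S₂/S₁ = (A₂/A₁)^z = 45.6^0.29
ln(S₂/S₁) = 0.29 × ln 45.6 = 0.29 × 3.8199 = 1.1078
S₂/S₁ = e^1.1078 ≈ 3.028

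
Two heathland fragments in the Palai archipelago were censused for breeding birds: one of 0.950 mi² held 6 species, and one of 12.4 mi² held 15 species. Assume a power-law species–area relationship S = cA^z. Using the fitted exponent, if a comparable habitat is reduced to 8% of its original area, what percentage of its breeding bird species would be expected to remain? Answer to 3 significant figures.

z = ln(15/6) / ln(12.4/0.95) = 0.9163 / 2.5690 = 0.3567
S_new/S_old = (A_new/A_old)^z = 0.08^0.3567 = exp(0.3567 × -2.5257) = 0.4062

40.6%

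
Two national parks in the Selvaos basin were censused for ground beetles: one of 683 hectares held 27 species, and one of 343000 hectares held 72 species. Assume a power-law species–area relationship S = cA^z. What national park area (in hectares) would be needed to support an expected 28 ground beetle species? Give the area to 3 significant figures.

z = ln(72/27) / ln(343000/683) = 0.9808 / 6.2190 = 0.1577
c = 27 / 683^0.1577 = 27 / 2.799 = 9.646
A = (28/9.646)^(1/0.1577) ⇒ ln A = ln(2.903)/0.1577 = 6.7571
A = e^6.7571 ≈ 860.1 hectares

860 hectares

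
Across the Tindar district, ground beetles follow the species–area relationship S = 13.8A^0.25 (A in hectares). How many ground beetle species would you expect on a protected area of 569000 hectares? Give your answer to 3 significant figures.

379

S = 13.8 × 569000^0.25 = 13.8 × 27.46 ≈ 379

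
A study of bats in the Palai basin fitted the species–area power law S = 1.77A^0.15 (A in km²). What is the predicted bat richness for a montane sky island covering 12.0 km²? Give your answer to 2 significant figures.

S = 1.77 × 12^0.15
ln S = ln 1.77 + 0.15 × ln 12 = 0.5710 + 0.15 × 2.4849 = 0.9437
S = e^0.9437 ≈ 2.57

2.6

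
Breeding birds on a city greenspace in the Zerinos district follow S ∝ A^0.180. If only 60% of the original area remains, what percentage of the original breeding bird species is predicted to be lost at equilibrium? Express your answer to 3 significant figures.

8.78%

S_new/S_old = (A_new/A_old)^z = 0.6^0.18
= exp(0.18 × ln 0.6) = exp(0.18 × -0.5108) = exp(-0.0919) ≈ 0.9122
Fraction lost = 1 − 0.9122 = 0.08785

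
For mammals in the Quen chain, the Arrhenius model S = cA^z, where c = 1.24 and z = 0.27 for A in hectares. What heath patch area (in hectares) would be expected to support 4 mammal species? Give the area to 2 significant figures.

77 hectares

4 = 1.24 × A^0.27  ⇒  A^0.27 = 4/1.24 = 3.226
ln A = ln(3.226) / 0.27 = 1.1712 / 0.27 = 4.3377
A = e^4.3377 ≈ 76.53 hectares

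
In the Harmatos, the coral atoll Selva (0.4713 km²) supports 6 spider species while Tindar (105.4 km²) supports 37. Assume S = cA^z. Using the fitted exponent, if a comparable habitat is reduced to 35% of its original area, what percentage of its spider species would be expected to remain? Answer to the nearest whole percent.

70%

z = ln(37/6) / ln(105.4/0.4713) = 1.8192 / 5.4100 = 0.3363
S_new/S_old = (A_new/A_old)^z = 0.35^0.3363 = exp(0.3363 × -1.0498) = 0.7026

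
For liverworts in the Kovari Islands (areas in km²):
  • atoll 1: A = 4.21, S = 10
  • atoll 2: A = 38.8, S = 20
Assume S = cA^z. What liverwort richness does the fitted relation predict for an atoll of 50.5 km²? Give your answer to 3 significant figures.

z = ln(20/10) / ln(38.8/4.21) = 0.6931 / 2.2210 = 0.3121
c = 10 / 4.21^0.3121 = 10 / 1.566 = 6.385
S₃ = 6.385 × 50.5^0.3121 = 6.385 × 3.401 ≈ 21.71

21.7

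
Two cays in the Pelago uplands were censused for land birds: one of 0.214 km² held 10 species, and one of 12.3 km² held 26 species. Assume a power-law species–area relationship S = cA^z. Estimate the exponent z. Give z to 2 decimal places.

Taking logs: ln S = ln c + z ln A, so z = (ln S₂ − ln S₁)/(ln A₂ − ln A₁).
z = ln(26/10) / ln(12.3/0.214) = ln(2.6) / ln(57.48) = 0.9555 / 4.0514 = 0.2358

0.24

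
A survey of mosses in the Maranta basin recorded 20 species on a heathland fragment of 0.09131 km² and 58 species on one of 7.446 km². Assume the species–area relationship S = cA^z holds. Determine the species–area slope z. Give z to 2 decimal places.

0.24

Taking logs: ln S = ln c + z ln A, so z = (ln S₂ − ln S₁)/(ln A₂ − ln A₁).
z = ln(58/20) / ln(7.446/0.09131) = ln(2.9) / ln(81.55) = 1.0647 / 4.4012 = 0.2419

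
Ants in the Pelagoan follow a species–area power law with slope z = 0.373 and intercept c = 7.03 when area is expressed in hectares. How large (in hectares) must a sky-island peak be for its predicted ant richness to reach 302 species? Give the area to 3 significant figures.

23900 hectares

302 = 7.03 × A^0.373  ⇒  A^0.373 = 302/7.03 = 42.96
ln A = ln(42.96) / 0.373 = 3.7602 / 0.373 = 10.0811
A = e^10.0811 ≈ 23887 hectares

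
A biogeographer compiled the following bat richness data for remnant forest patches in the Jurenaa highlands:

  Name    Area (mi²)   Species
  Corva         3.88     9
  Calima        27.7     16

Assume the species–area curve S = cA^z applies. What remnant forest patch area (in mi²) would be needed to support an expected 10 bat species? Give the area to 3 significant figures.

5.56 mi²

z = ln(16/9) / ln(27.7/3.88) = 0.5754 / 1.9656 = 0.2927
c = 9 / 3.88^0.2927 = 9 / 1.487 = 6.052
A = (10/6.052)^(1/0.2927) ⇒ ln A = ln(1.652)/0.2927 = 1.7158
A = e^1.7158 ≈ 5.561 mi²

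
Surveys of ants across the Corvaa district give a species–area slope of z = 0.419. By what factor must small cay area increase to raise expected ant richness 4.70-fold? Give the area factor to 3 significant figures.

40.2

(A₂/A₁)^0.419 = 4.7, so A₂/A₁ = 4.7^(1/0.419) = 4.7^2.387
ln(A₂/A₁) = ln 4.7 / 0.419 = 1.5476 / 0.419 = 3.6935
A₂/A₁ = e^3.6935 ≈ 40.18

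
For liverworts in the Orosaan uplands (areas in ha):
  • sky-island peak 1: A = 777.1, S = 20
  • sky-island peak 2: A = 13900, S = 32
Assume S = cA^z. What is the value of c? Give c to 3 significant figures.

6.76

z = ln(S₂/S₁) / ln(A₂/A₁) = ln(32/20) / ln(13900/777.1) = 0.4700 / 2.8841 = 0.1630
c = S₁ / A₁^z = 20 / 777.1^0.1630 = 20 / 2.958 = 6.761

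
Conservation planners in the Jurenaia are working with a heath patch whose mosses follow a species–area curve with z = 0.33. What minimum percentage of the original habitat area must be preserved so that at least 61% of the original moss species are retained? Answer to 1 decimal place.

22.4%

Need (A_new/A_old)^0.33 = 0.61, so A_new/A_old = 0.61^(1/0.33) = 0.61^3.03
ln(A_new/A_old) = ln 0.61 / 0.33 = -0.4943 / 0.33 = -1.4979
A_new/A_old = e^-1.4979 ≈ 0.2236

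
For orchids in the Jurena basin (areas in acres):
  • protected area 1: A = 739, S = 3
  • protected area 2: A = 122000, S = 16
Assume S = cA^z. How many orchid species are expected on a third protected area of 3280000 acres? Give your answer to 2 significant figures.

47

z = ln(16/3) / ln(122000/739) = 1.6740 / 5.1065 = 0.3278
c = 3 / 739^0.3278 = 3 / 8.717 = 0.3441
S₃ = 0.3441 × 3280000^0.3278 = 0.3441 × 136.8 ≈ 47.07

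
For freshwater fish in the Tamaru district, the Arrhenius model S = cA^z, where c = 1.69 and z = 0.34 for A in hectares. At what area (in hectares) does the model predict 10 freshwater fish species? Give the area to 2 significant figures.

190 hectares

10 = 1.69 × A^0.34  ⇒  A^0.34 = 10/1.69 = 5.917
ln A = ln(5.917) / 0.34 = 1.7779 / 0.34 = 5.2290
A = e^5.2290 ≈ 186.6 hectares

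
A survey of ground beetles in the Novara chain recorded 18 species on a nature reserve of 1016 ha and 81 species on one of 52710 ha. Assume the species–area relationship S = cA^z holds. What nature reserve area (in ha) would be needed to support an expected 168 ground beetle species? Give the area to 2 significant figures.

360000 ha

z = ln(81/18) / ln(52710/1016) = 1.5041 / 3.9489 = 0.3809
c = 18 / 1016^0.3809 = 18 / 13.97 = 1.288
A = (168/1.288)^(1/0.3809) ⇒ ln A = ln(130.4)/0.3809 = 12.7879
A = e^12.7879 ≈ 357858 ha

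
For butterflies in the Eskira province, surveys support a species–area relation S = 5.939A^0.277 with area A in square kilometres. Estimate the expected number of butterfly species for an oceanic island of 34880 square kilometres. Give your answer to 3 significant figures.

S = 5.939 × 34880^0.277
ln S = ln 5.939 + 0.277 × ln 34880 = 1.7815 + 0.277 × 10.4597 = 4.6789
S = e^4.6789 ≈ 107.6

108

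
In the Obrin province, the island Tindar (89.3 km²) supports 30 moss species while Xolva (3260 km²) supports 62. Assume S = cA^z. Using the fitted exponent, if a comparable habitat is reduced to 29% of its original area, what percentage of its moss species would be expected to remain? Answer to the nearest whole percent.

78%

z = ln(62/30) / ln(3260/89.3) = 0.7259 / 3.5975 = 0.2018
S_new/S_old = (A_new/A_old)^z = 0.29^0.2018 = exp(0.2018 × -1.2379) = 0.779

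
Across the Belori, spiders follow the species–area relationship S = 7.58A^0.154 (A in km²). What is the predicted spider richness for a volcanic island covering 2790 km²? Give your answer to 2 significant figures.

S = 7.58 × 2790^0.154
ln S = ln 7.58 + 0.154 × ln 2790 = 2.0255 + 0.154 × 7.9338 = 3.2473
S = e^3.2473 ≈ 25.72

26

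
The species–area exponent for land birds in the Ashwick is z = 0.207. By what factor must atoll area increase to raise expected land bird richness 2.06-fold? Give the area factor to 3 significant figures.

(A₂/A₁)^0.207 = 2.06, so A₂/A₁ = 2.06^(1/0.207) = 2.06^4.831
ln(A₂/A₁) = ln 2.06 / 0.207 = 0.7227 / 0.207 = 3.4913
A₂/A₁ = e^3.4913 ≈ 32.83

32.8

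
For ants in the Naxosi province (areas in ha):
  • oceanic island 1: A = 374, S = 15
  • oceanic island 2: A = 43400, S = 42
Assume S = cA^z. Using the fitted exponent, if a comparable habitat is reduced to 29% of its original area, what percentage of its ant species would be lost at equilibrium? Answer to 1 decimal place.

23.5%

z = ln(42/15) / ln(43400/374) = 1.0296 / 4.7540 = 0.2166
S_new/S_old = (A_new/A_old)^z = 0.29^0.2166 = exp(0.2166 × -1.2379) = 0.7648
Fraction lost = 1 − 0.7648 = 0.2352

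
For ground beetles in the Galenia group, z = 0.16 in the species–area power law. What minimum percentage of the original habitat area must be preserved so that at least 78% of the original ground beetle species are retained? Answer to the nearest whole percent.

21%

Need (A_new/A_old)^0.16 = 0.78, so A_new/A_old = 0.78^(1/0.16) = 0.78^6.25
ln(A_new/A_old) = ln 0.78 / 0.16 = -0.2485 / 0.16 = -1.5529
A_new/A_old = e^-1.5529 ≈ 0.2116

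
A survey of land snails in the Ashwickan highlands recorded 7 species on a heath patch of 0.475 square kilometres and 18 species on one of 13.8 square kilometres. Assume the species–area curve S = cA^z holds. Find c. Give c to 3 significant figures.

z = ln(S₂/S₁) / ln(A₂/A₁) = ln(18/7) / ln(13.8/0.475) = 0.9445 / 3.3691 = 0.2803
c = S₁ / A₁^z = 7 / 0.475^0.2803 = 7 / 0.8116 = 8.624

8.62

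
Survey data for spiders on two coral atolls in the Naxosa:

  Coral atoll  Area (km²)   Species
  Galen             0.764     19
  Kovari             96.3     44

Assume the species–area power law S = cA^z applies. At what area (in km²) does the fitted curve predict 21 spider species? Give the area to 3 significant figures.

1.36 km²

z = ln(44/19) / ln(96.3/0.764) = 0.8398 / 4.8367 = 0.1736
c = 19 / 0.764^0.1736 = 19 / 0.9543 = 19.91
A = (21/19.91)^(1/0.1736) ⇒ ln A = ln(1.055)/0.1736 = 0.3073
A = e^0.3073 ≈ 1.36 km²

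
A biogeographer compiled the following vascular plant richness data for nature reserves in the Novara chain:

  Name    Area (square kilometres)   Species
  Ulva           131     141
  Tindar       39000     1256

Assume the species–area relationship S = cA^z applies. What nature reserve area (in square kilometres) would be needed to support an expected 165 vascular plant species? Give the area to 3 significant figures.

197 square kilometres

z = ln(1256/141) / ln(39000/131) = 2.1869 / 5.6961 = 0.3839
c = 141 / 131^0.3839 = 141 / 6.5 = 21.69
A = (165/21.69)^(1/0.3839) ⇒ ln A = ln(7.606)/0.3839 = 5.2846
A = e^5.2846 ≈ 197.3 square kilometres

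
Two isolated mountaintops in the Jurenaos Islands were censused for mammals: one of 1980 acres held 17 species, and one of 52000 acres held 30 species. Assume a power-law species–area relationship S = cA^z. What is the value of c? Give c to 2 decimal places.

z = ln(S₂/S₁) / ln(A₂/A₁) = ln(30/17) / ln(52000/1980) = 0.5680 / 3.2681 = 0.1738
c = S₁ / A₁^z = 17 / 1980^0.1738 = 17 / 3.741 = 4.545

4.54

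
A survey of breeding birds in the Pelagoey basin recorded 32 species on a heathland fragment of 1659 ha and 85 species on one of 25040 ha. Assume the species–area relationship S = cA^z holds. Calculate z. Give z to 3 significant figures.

0.360

Taking logs: ln S = ln c + z ln A, so z = (ln S₂ − ln S₁)/(ln A₂ − ln A₁).
z = ln(85/32) / ln(25040/1659) = ln(2.656) / ln(15.09) = 0.9769 / 2.7143 = 0.3599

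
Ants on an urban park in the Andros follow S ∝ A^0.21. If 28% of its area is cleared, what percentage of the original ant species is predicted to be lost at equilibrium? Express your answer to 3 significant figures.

6.67%

S_new/S_old = (A_new/A_old)^z = 0.72^0.21
= exp(0.21 × ln 0.72) = exp(0.21 × -0.3285) = exp(-0.0690) ≈ 0.9333
Fraction lost = 1 − 0.9333 = 0.06666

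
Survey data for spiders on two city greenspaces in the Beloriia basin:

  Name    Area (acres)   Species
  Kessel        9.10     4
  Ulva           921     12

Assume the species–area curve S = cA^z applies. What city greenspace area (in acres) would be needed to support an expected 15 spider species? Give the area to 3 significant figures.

2350 acres

z = ln(12/4) / ln(921/9.1) = 1.0986 / 4.6172 = 0.2379
c = 4 / 9.1^0.2379 = 4 / 1.691 = 2.365
A = (15/2.365)^(1/0.2379) ⇒ ln A = ln(6.342)/0.2379 = 7.7633
A = e^7.7633 ≈ 2353 acres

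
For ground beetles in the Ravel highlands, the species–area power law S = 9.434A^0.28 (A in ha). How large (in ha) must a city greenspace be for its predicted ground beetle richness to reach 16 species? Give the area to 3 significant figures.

6.60 ha

16 = 9.434 × A^0.28  ⇒  A^0.28 = 16/9.434 = 1.696
ln A = ln(1.696) / 0.28 = 0.5283 / 0.28 = 1.8867
A = e^1.8867 ≈ 6.597 ha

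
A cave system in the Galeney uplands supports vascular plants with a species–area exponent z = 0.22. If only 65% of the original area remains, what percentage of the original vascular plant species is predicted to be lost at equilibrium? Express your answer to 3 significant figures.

S_new/S_old = (A_new/A_old)^z = 0.65^0.22
= exp(0.22 × ln 0.65) = exp(0.22 × -0.4308) = exp(-0.0948) ≈ 0.9096
Fraction lost = 1 − 0.9096 = 0.09042

9.04%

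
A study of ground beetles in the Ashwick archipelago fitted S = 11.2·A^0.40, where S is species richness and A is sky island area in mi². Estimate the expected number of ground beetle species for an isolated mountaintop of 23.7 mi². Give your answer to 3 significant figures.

S = 11.2 × 23.7^0.4 = 11.2 × 3.547 ≈ 39.73

39.7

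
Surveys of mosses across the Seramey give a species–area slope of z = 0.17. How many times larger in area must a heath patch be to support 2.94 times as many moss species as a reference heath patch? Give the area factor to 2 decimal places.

568.83

(A₂/A₁)^0.17 = 2.94, so A₂/A₁ = 2.94^(1/0.17) = 2.94^5.882
ln(A₂/A₁) = ln 2.94 / 0.17 = 1.0784 / 0.17 = 6.3436
A₂/A₁ = e^6.3436 ≈ 568.8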